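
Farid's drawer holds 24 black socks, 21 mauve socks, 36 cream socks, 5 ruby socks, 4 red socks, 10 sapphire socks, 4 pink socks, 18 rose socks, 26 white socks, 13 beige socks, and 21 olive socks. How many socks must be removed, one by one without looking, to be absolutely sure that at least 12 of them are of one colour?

Pigeonhole: the 11 colours are the holes; the socks drawn are the pigeons.
To avoid 12 of any one colour, the worst case takes at most 11 of each colour, or every sock of a colour that has fewer than 11.
That gives 11 + 11 + 11 + 5 + 4 + 10 + 4 + 11 + 11 + 11 + 11 = 100 socks with no colour reaching 12.
The next sock forces some colour to 12, so 100 + 1 = 101.

101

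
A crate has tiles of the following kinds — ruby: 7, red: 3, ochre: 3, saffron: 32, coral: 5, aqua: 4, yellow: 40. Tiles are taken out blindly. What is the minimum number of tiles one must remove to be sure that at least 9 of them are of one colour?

39

An adversary could hand out at most 8 tiles per colour (5 colours run out sooner): 7 + 3 + 3 + 8 + 5 + 4 + 8 = 38 tiles and still no colour has 9.
One more tile lands in a colour already at 8, so 39 draws are enough and 38 are not.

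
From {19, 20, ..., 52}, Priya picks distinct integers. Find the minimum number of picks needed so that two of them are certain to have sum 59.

Two chosen integers sum to 59 exactly when both halves of some pair {x, 59−x} with 19 ≤ x ≤ 59−x ≤ 40 are chosen — 11 such pairs.
The remaining 12 elements (those with no distinct partner in range) can never complete a 59-sum, so the worst case takes all of them and one from each pair: 12 + 11 = 23.
The 24th integer has to be the second member of some pair, so 23 + 1 = 24.

24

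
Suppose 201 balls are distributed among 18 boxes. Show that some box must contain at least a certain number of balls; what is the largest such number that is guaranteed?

By the pigeonhole principle, the 18 boxes are the holes and the 201 balls are the pigeons.
If every box held at most 11 balls, the total would be at most 18 × 11 = 198, which is less than 201.
So some box holds at least ⌈201/18⌉ = 12 balls.

12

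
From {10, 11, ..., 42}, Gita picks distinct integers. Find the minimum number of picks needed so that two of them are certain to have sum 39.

Group the elements by complementary pair {x, 39−x}: {10,29}, {11,28}, {12,27}, …, giving 10 two-element pairs and 13 integers whose partner 39−x falls outside [10,42].
Pigeonhole: treating each of those 23 groups as a pigeonhole, one can pick one integer per group — 23 integers — with no two summing to 39.
The 24th integer lands in an occupied pair, forcing a sum of 39.

24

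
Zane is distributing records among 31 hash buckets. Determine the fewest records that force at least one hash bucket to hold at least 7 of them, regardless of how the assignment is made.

With 186 records one could put exactly 6 in each of the 31 hash buckets, and no hash bucket would reach 7.
One more record must land in a hash bucket that already has 6, giving it 7.
So 31 × 6 + 1 = 187 records are required.

187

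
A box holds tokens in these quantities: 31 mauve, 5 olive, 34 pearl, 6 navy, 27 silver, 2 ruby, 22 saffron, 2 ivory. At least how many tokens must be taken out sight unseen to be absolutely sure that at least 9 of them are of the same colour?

The 8 colours are the holes; the tokens drawn are the pigeons.
To avoid 9 of any one colour, the worst case takes at most 8 of each colour, or every token of a colour that has fewer than 8.
That gives 8 + 5 + 8 + 6 + 8 + 2 + 8 + 2 = 47 tokens with no colour reaching 9.
The next token forces some colour to 9, so 47 + 1 = 48.

48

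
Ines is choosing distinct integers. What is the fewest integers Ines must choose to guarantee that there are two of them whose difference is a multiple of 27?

28

Integers whose pairwise differences are multiples of 27 are exactly those sharing a remainder mod 27. By pigeonhole, the 27 residue classes mod 27 are the pigeonholes.
With 27 integers one could put 1 in each residue class and have no class reach 2.
The 28th integer pushes some class to 2, so 27·1 + 1 = 28.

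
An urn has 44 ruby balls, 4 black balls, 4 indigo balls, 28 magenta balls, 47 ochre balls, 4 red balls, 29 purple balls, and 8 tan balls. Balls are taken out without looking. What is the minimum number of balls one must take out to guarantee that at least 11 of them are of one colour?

61

Pigeonhole: the 8 colours are the holes; the balls drawn are the pigeons.
To avoid 11 of any one colour, the worst case takes at most 10 of each colour, or every ball of a colour that has fewer than 10.
That gives 10 + 4 + 4 + 10 + 10 + 4 + 10 + 8 = 60 balls with no colour reaching 11.
The next ball forces some colour to 11, so 60 + 1 = 61.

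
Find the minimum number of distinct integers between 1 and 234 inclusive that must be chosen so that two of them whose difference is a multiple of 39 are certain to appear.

Integers whose pairwise differences are multiples of 39 are exactly those sharing a remainder mod 39. By pigeonhole, the 39 residue classes mod 39 are the pigeonholes.
With 39 integers one could put 1 in each residue class and have no class reach 2.
The 40th integer pushes some class to 2, so 39·1 + 1 = 40.

40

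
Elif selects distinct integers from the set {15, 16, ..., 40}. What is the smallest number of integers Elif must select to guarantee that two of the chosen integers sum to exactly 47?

18

A set avoiding the sum 47 can contain at most one of each pair {x, 47−x}, plus the 8 elements whose complement lies outside the range.
The integers 24, …, 40 (17 of them) are such a set: any two sum to at least 24+25 = 49 > 47.
Any 18th integer completes one of the 9 pairs, so 18 choices force a sum of 47.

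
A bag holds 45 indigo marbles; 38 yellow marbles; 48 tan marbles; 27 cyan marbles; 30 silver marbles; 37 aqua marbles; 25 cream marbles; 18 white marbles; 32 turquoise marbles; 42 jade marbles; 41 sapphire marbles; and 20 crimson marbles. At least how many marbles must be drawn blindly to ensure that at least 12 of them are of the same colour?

The 12 colours are the holes; the marbles drawn are the pigeons.
To avoid 12 of any one colour, the worst case takes at most 11 of each colour.
That gives 11 + 11 + 11 + 11 + 11 + 11 + 11 + 11 + 11 + 11 + 11 + 11 = 132 marbles with no colour reaching 12.
The next marble forces some colour to 12, so 132 + 1 = 133.

133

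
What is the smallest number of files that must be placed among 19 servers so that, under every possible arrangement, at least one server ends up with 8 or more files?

With 133 files one could put exactly 7 in each of the 19 servers, and no server would reach 8.
One more file must land in a server that already has 7, giving it 8.
So 19 × 7 + 1 = 134 files are required.

134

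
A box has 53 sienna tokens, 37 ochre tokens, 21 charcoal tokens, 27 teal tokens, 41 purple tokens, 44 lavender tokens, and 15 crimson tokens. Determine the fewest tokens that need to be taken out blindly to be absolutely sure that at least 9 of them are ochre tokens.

In the worst case for collecting ochre tokens, every non-ochre token comes out first.
There are 53 + 21 + 27 + 41 + 44 + 15 = 201 non-ochre tokens altogether.
After those, each further token must be ochre, so 201 + 9 = 210 draws guarantee 9 ochre tokens.

210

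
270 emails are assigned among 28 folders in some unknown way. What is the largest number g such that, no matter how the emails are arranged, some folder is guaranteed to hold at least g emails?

The 28 folders are the holes and the 270 emails are the pigeons.
If every folder held at most 9 emails, the total would be at most 28 × 9 = 252, which is less than 270.
So some folder holds at least ⌈270/28⌉ = 10 emails.

10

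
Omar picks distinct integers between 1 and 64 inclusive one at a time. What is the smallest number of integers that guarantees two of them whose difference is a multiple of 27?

Integers whose pairwise differences are multiples of 27 are exactly those sharing a remainder mod 27. Pigeonhole: the 27 residue classes mod 27 are the pigeonholes.
With 27 integers one could put 1 in each residue class and have no class reach 2.
The 28th integer pushes some class to 2, so 27·1 + 1 = 28.

28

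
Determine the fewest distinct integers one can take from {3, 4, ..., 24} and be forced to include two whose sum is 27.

A set avoiding the sum 27 can contain at most one of each pair {x, 27−x}.
The integers 14, …, 24 (11 of them) are such a set: any two sum to at least 14+15 = 29 > 27.
Any 12th integer completes one of the 11 pairs, so 12 choices force a sum of 27.

12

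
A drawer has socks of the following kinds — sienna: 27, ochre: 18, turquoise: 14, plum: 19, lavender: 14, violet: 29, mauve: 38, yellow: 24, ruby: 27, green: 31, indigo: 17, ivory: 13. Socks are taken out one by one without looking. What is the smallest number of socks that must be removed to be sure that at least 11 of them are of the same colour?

121

An adversary could hand out at most 10 socks per colour: 10 + 10 + 10 + 10 + 10 + 10 + 10 + 10 + 10 + 10 + 10 + 10 = 120 socks and still no colour has 11.
By the pigeonhole principle, one more sock lands in a colour already at 10, so 121 draws are enough and 120 are not.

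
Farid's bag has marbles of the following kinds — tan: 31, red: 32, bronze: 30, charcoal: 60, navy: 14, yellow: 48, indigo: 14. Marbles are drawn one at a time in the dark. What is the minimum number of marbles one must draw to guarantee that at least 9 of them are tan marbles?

207

In the worst case for collecting tan marbles, every non-tan marble comes out first.
There are 32 + 30 + 60 + 14 + 48 + 14 = 198 non-tan marbles altogether.
After those, each further marble must be tan, so 198 + 9 = 207 draws guarantee 9 tan marbles.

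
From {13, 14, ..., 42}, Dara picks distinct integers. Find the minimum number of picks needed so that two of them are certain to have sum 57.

Two chosen integers sum to 57 exactly when both halves of some pair {x, 57−x} with 15 ≤ x ≤ 57−x ≤ 42 are chosen — 14 such pairs.
The remaining 2 elements (those with no distinct partner in range) can never complete a 57-sum, so the worst case takes all of them and one from each pair: 2 + 14 = 16.
By the pigeonhole principle, the 17th integer has to be the second member of some pair, so 16 + 1 = 17.

17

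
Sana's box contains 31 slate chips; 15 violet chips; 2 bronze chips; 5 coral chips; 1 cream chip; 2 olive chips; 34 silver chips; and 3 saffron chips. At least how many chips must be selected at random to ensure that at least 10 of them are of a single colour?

Pigeonhole: the 8 colours are the holes; the chips drawn are the pigeons.
To avoid 10 of any one colour, the worst case takes at most 9 of each colour, or every chip of a colour that has fewer than 9.
That gives 9 + 9 + 2 + 5 + 1 + 2 + 9 + 3 = 40 chips with no colour reaching 10.
The next chip forces some colour to 10, so 40 + 1 = 41.

41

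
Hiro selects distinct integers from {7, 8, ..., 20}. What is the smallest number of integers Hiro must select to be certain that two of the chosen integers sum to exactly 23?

Group the elements by complementary pair {x, 23−x}: {7,16}, {8,15}, {9,14}, …, giving 5 two-element pairs and 4 integers whose partner 23−x falls outside [7,20].
Treating each of those 9 groups as a pigeonhole, one can pick one integer per group — 9 integers — with no two summing to 23.
The 10th integer lands in an occupied pair, forcing a sum of 23.

10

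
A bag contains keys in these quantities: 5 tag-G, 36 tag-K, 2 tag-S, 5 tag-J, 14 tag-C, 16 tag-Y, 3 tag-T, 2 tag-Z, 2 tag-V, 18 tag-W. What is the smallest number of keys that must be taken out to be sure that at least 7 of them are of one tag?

44

Put each drawn key into a box by tag. The largest draw with every box below 7 takes min(count, 6) from each tag; tags with fewer than 6 contribute all they have.
Σ min(cᵢ, 6) = 5 + 6 + 2 + 5 + 6 + 6 + 3 + 2 + 2 + 6 = 43.
Draw number 43 + 1 = 44 must push one box to 7.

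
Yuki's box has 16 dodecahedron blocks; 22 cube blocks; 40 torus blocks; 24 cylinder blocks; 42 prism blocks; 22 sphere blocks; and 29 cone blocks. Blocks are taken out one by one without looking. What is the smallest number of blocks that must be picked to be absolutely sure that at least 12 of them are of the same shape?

Put each drawn block into a box by shape. The largest draw with every box below 12 takes min(count, 11) from each shape.
Σ min(cᵢ, 11) = 11 + 11 + 11 + 11 + 11 + 11 + 11 = 77.
Draw number 77 + 1 = 78 must push one box to 12.

78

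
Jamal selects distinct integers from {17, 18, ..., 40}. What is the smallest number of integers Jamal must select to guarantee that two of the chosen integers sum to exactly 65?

17

Two chosen integers sum to 65 exactly when both halves of some pair {x, 65−x} with 25 ≤ x ≤ 65−x ≤ 40 are chosen — 8 such pairs.
The remaining 8 elements (those with no distinct partner in range) can never complete a 65-sum, so the worst case takes all of them and one from each pair: 8 + 8 = 16.
By the pigeonhole principle, the 17th integer has to be the second member of some pair, so 16 + 1 = 17.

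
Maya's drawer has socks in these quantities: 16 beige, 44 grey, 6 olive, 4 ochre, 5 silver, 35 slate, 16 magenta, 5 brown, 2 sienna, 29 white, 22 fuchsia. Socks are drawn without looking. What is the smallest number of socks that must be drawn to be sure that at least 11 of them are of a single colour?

By pigeonhole, put each drawn sock into a box by colour. The largest draw with every box below 11 takes min(count, 10) from each colour; colours with fewer than 10 contribute all they have.
Σ min(cᵢ, 10) = 10 + 10 + 6 + 4 + 5 + 10 + 10 + 5 + 2 + 10 + 10 = 82.
Draw number 82 + 1 = 83 must push one box to 11.

83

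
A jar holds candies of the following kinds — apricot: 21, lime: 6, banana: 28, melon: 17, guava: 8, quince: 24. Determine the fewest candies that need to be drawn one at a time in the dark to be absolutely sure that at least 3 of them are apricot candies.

86

In the worst case for collecting apricot candies, every non-apricot candy comes out first.
There are 6 + 28 + 17 + 8 + 24 = 83 non-apricot candies altogether.
After those, each further candy must be apricot, so 83 + 3 = 86 draws guarantee 3 apricot candies.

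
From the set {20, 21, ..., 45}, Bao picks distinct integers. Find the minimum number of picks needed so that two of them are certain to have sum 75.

19

A set avoiding the sum 75 can contain at most one of each pair {x, 75−x}, plus the 10 elements whose complement lies outside the range.
The integers 20, …, 37 (18 of them) are such a set: any two sum to at least 20+21 = 41 and at most 36+37 = 73 < 75.
By the pigeonhole principle, any 19th integer completes one of the 8 pairs, so 19 choices force a sum of 75.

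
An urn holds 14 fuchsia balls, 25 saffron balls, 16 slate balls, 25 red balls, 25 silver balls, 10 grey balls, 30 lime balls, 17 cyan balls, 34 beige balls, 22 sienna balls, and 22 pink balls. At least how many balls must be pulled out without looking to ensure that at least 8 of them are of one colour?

78

The 11 colours are the holes; the balls drawn are the pigeons.
To avoid 8 of any one colour, the worst case takes at most 7 of each colour.
That gives 7 + 7 + 7 + 7 + 7 + 7 + 7 + 7 + 7 + 7 + 7 = 77 balls with no colour reaching 8.
The next ball forces some colour to 8, so 77 + 1 = 78.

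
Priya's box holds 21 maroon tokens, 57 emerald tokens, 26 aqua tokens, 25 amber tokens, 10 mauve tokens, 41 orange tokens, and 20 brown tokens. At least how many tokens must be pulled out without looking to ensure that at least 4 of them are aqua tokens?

178

In the worst case for collecting aqua tokens, every non-aqua token comes out first.
There are 21 + 57 + 25 + 10 + 41 + 20 = 174 non-aqua tokens altogether.
After those, each further token must be aqua, so 174 + 4 = 178 draws guarantee 4 aqua tokens.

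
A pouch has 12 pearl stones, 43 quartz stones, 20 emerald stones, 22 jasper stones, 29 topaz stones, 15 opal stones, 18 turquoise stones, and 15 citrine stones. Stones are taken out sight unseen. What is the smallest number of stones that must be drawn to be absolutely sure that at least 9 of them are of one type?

65

An adversary could hand out at most 8 stones per type: 8 + 8 + 8 + 8 + 8 + 8 + 8 + 8 = 64 stones and still no type has 9.
By pigeonhole, one more stone lands in a type already at 8, so 65 draws are enough and 64 are not.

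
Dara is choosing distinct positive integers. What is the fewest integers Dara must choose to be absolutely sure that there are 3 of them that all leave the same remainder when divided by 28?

57

Pigeonhole: the 28 residue classes mod 28 are the pigeonholes.
With 56 integers one could put 2 in each residue class and have no class reach 3.
The 57th integer pushes some class to 3, so 28·2 + 1 = 57.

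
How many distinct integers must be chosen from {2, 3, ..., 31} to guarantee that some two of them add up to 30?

18

A set avoiding the sum 30 can contain at most one of each pair {x, 30−x}, plus the 4 elements whose complement lies outside the range or equal to its own complement.
The integers 15, …, 31 (17 of them) are such a set: any two sum to at least 15+16 = 31 > 30.
Any 18th integer completes one of the 13 pairs, so 18 choices force a sum of 30.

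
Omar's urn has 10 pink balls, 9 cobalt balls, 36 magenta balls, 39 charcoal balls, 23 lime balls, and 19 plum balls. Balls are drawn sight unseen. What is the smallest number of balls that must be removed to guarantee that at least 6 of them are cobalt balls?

133

In the worst case for collecting cobalt balls, every non-cobalt ball comes out first.
There are 10 + 36 + 39 + 23 + 19 = 127 non-cobalt balls altogether.
After those, each further ball must be cobalt, so 127 + 6 = 133 draws guarantee 6 cobalt balls.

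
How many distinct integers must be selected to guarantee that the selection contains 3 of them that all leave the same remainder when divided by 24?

49

The 24 residue classes mod 24 are the pigeonholes.
With 48 integers one could put 2 in each residue class and have no class reach 3.
The 49th integer pushes some class to 3, so 24·2 + 1 = 49.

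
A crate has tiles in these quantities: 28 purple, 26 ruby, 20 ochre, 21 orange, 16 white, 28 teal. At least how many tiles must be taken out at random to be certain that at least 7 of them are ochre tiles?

In the worst case for collecting ochre tiles, every non-ochre tile comes out first.
There are 28 + 26 + 21 + 16 + 28 = 119 non-ochre tiles altogether.
After those, each further tile must be ochre, so 119 + 7 = 126 draws guarantee 7 ochre tiles.

126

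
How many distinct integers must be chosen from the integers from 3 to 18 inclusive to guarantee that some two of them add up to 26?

A set avoiding the sum 26 can contain at most one of each pair {x, 26−x}, plus the 6 elements whose complement lies outside the range or equal to its own complement.
The integers 3, …, 13 (11 of them) are such a set: any two sum to at least 3+4 = 7 and at most 12+13 = 25 < 26.
Pigeonhole: any 12th integer completes one of the 5 pairs, so 12 choices force a sum of 26.

12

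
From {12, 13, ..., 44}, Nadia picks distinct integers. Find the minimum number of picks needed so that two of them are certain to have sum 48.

22

Group the elements by complementary pair {x, 48−x}: {12,36}, {13,35}, {14,34}, …, giving 12 two-element pairs; the single value 24 (it cannot pair with itself since the integers are distinct); and 8 integers whose partner 48−x falls outside [12,44].
By the pigeonhole principle, treating each of those 21 groups as a pigeonhole, one can pick one integer per group — 21 integers — with no two summing to 48.
The 22nd integer lands in an occupied pair, forcing a sum of 48.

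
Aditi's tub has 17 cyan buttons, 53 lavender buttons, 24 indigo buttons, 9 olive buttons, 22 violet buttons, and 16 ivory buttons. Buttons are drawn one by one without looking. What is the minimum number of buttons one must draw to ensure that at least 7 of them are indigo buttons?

In the worst case for collecting indigo buttons, every non-indigo button comes out first.
There are 17 + 53 + 9 + 22 + 16 = 117 non-indigo buttons altogether.
After those, each further button must be indigo, so 117 + 7 = 124 draws guarantee 7 indigo buttons.

124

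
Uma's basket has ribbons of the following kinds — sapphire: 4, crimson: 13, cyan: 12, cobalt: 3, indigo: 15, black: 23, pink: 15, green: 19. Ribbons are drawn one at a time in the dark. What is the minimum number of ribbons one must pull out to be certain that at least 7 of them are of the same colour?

44

An adversary could hand out at most 6 ribbons per colour (sapphire, cobalt run out sooner): 4 + 6 + 6 + 3 + 6 + 6 + 6 + 6 = 43 ribbons and still no colour has 7.
Pigeonhole: one more ribbon lands in a colour already at 6, so 44 draws are enough and 43 are not.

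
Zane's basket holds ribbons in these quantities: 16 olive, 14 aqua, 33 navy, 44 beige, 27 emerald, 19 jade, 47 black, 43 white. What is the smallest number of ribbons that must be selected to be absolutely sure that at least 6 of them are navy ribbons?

216

In the worst case for collecting navy ribbons, every non-navy ribbon comes out first.
There are 16 + 14 + 44 + 27 + 19 + 47 + 43 = 210 non-navy ribbons altogether.
After those, each further ribbon must be navy, so 210 + 6 = 216 draws guarantee 6 navy ribbons.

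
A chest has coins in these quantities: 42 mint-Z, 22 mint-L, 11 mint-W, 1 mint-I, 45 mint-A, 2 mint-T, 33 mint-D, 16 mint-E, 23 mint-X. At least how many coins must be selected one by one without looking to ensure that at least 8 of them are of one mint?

53

An adversary could hand out at most 7 coins per mint (mint-I, mint-T run out sooner): 7 + 7 + 7 + 1 + 7 + 2 + 7 + 7 + 7 = 52 coins and still no mint has 8.
Pigeonhole: one more coin lands in a mint already at 7, so 53 draws are enough and 52 are not.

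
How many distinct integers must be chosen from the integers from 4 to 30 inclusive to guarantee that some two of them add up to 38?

A set avoiding the sum 38 can contain at most one of each pair {x, 38−x}, plus the 5 elements whose complement lies outside the range or equal to its own complement.
The integers 4, …, 19 (16 of them) are such a set: any two sum to at least 4+5 = 9 and at most 18+19 = 37 < 38.
Any 17th integer completes one of the 11 pairs, so 17 choices force a sum of 38.

17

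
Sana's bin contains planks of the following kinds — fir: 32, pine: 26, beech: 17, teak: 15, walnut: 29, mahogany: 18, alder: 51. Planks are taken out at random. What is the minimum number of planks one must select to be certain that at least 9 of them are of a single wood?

57

The 7 woods are the holes; the planks drawn are the pigeons.
To avoid 9 of any one wood, the worst case takes at most 8 of each wood.
That gives 8 + 8 + 8 + 8 + 8 + 8 + 8 = 56 planks with no wood reaching 9.
The next plank forces some wood to 9, so 56 + 1 = 57.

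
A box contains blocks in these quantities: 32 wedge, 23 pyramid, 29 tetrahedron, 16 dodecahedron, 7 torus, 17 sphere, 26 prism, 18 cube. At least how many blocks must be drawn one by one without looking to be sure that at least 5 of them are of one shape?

Put each drawn block into a box by shape. The largest draw with every box below 5 takes min(count, 4) from each shape.
Σ min(cᵢ, 4) = 4 + 4 + 4 + 4 + 4 + 4 + 4 + 4 = 32.
Draw number 32 + 1 = 33 must push one box to 5.

33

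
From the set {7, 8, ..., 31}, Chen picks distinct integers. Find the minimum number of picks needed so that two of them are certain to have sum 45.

17

Two chosen integers sum to 45 exactly when both halves of some pair {x, 45−x} with 14 ≤ x ≤ 45−x ≤ 31 are chosen — 9 such pairs.
The remaining 7 elements (those with no distinct partner in range) can never complete a 45-sum, so the worst case takes all of them and one from each pair: 7 + 9 = 16.
By pigeonhole, the 17th integer has to be the second member of some pair, so 16 + 1 = 17.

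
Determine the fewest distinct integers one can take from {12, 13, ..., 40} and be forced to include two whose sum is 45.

Group the elements by complementary pair {x, 45−x}: {12,33}, {13,32}, {14,31}, …, giving 11 two-element pairs and 7 integers whose partner 45−x falls outside [12,40].
Treating each of those 18 groups as a pigeonhole, one can pick one integer per group — 18 integers — with no two summing to 45.
The 19th integer lands in an occupied pair, forcing a sum of 45.

19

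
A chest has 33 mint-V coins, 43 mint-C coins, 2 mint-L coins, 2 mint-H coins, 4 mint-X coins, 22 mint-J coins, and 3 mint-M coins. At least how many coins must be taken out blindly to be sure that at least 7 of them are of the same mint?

30

An adversary could hand out at most 6 coins per mint (4 mints run out sooner): 6 + 6 + 2 + 2 + 4 + 6 + 3 = 29 coins and still no mint has 7.
By the pigeonhole principle, one more coin lands in a mint already at 6, so 30 draws are enough and 29 are not.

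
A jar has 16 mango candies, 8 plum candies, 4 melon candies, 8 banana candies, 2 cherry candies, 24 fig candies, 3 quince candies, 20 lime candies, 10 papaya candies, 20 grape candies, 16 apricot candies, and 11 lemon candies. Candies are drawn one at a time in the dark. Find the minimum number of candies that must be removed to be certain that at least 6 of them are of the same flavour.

55

An adversary could hand out at most 5 candies per flavour (melon, cherry, quince run out sooner): 5 + 5 + 4 + 5 + 2 + 5 + 3 + 5 + 5 + 5 + 5 + 5 = 54 candies and still no flavour has 6.
By pigeonhole, one more candy lands in a flavour already at 5, so 55 draws are enough and 54 are not.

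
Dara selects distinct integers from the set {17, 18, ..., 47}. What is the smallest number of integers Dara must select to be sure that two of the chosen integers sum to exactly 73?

21

Group the elements by complementary pair {x, 73−x}: {26,47}, {27,46}, {28,45}, …, giving 11 two-element pairs and 9 integers whose partner 73−x falls outside [17,47].
By pigeonhole, treating each of those 20 groups as a pigeonhole, one can pick one integer per group — 20 integers — with no two summing to 73.
The 21st integer lands in an occupied pair, forcing a sum of 73.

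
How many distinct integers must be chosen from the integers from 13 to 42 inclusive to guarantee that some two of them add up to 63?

Group the elements by complementary pair {x, 63−x}: {21,42}, {22,41}, {23,40}, …, giving 11 two-element pairs and 8 integers whose partner 63−x falls outside [13,42].
Pigeonhole: treating each of those 19 groups as a pigeonhole, one can pick one integer per group — 19 integers — with no two summing to 63.
The 20th integer lands in an occupied pair, forcing a sum of 63.

20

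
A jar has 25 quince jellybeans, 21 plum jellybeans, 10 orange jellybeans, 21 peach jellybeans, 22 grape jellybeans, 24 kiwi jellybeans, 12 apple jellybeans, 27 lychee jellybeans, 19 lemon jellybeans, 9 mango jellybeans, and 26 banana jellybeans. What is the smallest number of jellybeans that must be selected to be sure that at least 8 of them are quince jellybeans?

199

In the worst case for collecting quince jellybeans, every non-quince jellybean comes out first.
There are 21 + 10 + 21 + 22 + 24 + 12 + 27 + 19 + 9 + 26 = 191 non-quince jellybeans altogether.
After those, each further jellybean must be quince, so 191 + 8 = 199 draws guarantee 8 quince jellybeans.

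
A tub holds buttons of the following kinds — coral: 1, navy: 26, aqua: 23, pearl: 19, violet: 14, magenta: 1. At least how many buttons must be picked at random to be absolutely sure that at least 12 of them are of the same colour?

47

By pigeonhole, put each drawn button into a box by colour. The largest draw with every box below 12 takes min(count, 11) from each colour; colours with fewer than 11 contribute all they have.
Σ min(cᵢ, 11) = 1 + 11 + 11 + 11 + 11 + 1 = 46.
Draw number 46 + 1 = 47 must push one box to 12.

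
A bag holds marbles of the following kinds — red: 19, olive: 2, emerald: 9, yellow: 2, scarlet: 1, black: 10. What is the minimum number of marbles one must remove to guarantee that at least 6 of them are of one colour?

21

Put each drawn marble into a box by colour. The largest draw with every box below 6 takes min(count, 5) from each colour; colours with fewer than 5 contribute all they have.
Σ min(cᵢ, 5) = 5 + 2 + 5 + 2 + 1 + 5 = 20.
Draw number 20 + 1 = 21 must push one box to 6.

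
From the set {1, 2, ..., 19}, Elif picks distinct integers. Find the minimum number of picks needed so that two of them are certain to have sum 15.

Group the elements by complementary pair {x, 15−x}: {1,14}, {2,13}, {3,12}, …, giving 7 two-element pairs and 5 integers whose partner 15−x falls outside [1,19].
Treating each of those 12 groups as a pigeonhole, one can pick one integer per group — 12 integers — with no two summing to 15.
The 13th integer lands in an occupied pair, forcing a sum of 15.

13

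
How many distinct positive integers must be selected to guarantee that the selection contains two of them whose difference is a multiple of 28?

Integers whose pairwise differences are multiples of 28 are exactly those sharing a remainder mod 28. Pigeonhole: the 28 residue classes mod 28 are the pigeonholes.
With 28 integers one could put 1 in each residue class and have no class reach 2.
The 29th integer pushes some class to 2, so 28·1 + 1 = 29.

29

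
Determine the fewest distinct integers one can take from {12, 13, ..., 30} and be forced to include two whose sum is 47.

13

Group the elements by complementary pair {x, 47−x}: {17,30}, {18,29}, {19,28}, …, giving 7 two-element pairs and 5 integers whose partner 47−x falls outside [12,30].
Treating each of those 12 groups as a pigeonhole, one can pick one integer per group — 12 integers — with no two summing to 47.
The 13th integer lands in an occupied pair, forcing a sum of 47.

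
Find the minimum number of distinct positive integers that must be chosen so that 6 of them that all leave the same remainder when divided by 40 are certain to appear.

201

The 40 residue classes mod 40 are the pigeonholes.
With 200 integers one could put 5 in each residue class and have no class reach 6.
The 201st integer pushes some class to 6, so 40·5 + 1 = 201.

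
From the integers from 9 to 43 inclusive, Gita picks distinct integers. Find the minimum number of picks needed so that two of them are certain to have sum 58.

22

A set avoiding the sum 58 can contain at most one of each pair {x, 58−x}, plus the 7 elements whose complement lies outside the range or equal to its own complement.
The integers 9, …, 29 (21 of them) are such a set: any two sum to at least 9+10 = 19 and at most 28+29 = 57 < 58.
Any 22nd integer completes one of the 14 pairs, so 22 choices force a sum of 58.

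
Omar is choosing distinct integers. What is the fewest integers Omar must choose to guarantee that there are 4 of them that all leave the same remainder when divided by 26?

79

Pigeonhole: the 26 residue classes mod 26 are the pigeonholes.
With 78 integers one could put 3 in each residue class and have no class reach 4.
The 79th integer pushes some class to 4, so 26·3 + 1 = 79.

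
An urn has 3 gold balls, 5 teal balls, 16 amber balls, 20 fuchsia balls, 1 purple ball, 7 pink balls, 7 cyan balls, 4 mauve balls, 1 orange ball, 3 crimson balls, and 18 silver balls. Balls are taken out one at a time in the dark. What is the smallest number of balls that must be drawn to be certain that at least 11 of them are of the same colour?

Pigeonhole: the 11 colours are the holes; the balls drawn are the pigeons.
To avoid 11 of any one colour, the worst case takes at most 10 of each colour, or every ball of a colour that has fewer than 10.
That gives 3 + 5 + 10 + 10 + 1 + 7 + 7 + 4 + 1 + 3 + 10 = 61 balls with no colour reaching 11.
The next ball forces some colour to 11, so 61 + 1 = 62.

62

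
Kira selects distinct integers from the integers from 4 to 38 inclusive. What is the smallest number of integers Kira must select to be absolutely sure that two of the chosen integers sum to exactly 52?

24

Two chosen integers sum to 52 exactly when both halves of some pair {x, 52−x} with 14 ≤ x ≤ 52−x ≤ 38 are chosen — 12 such pairs.
The remaining 11 elements (those with no distinct partner in range) can never complete a 52-sum, so the worst case takes all of them and one from each pair: 11 + 12 = 23.
The 24th integer has to be the second member of some pair, so 23 + 1 = 24.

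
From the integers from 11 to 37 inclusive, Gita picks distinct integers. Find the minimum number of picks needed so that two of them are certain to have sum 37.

Group the elements by complementary pair {x, 37−x}: {11,26}, {12,25}, {13,24}, …, giving 8 two-element pairs and 11 integers whose partner 37−x falls outside [11,37].
By pigeonhole, treating each of those 19 groups as a pigeonhole, one can pick one integer per group — 19 integers — with no two summing to 37.
The 20th integer lands in an occupied pair, forcing a sum of 37.

20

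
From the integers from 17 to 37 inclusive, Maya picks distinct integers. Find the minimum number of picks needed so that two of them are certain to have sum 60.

Two chosen integers sum to 60 exactly when both halves of some pair {x, 60−x} with 23 ≤ x ≤ 60−x ≤ 37 are chosen — 7 such pairs.
The remaining 7 elements (those with no distinct partner in range) can never complete a 60-sum, so the worst case takes all of them and one from each pair: 7 + 7 = 14.
The 15th integer has to be the second member of some pair, so 14 + 1 = 15.

15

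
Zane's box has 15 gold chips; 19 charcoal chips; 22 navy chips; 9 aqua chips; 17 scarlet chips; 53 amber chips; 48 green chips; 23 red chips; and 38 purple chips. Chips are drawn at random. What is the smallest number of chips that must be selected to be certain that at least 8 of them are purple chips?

In the worst case for collecting purple chips, every non-purple chip comes out first.
There are 15 + 19 + 22 + 9 + 17 + 53 + 48 + 23 = 206 non-purple chips altogether.
After those, each further chip must be purple, so 206 + 8 = 214 draws guarantee 8 purple chips.

214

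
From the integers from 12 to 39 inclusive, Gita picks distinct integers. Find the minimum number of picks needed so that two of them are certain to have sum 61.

Two chosen integers sum to 61 exactly when both halves of some pair {x, 61−x} with 22 ≤ x ≤ 61−x ≤ 39 are chosen — 9 such pairs.
The remaining 10 elements (those with no distinct partner in range) can never complete a 61-sum, so the worst case takes all of them and one from each pair: 10 + 9 = 19.
The 20th integer has to be the second member of some pair, so 19 + 1 = 20.

20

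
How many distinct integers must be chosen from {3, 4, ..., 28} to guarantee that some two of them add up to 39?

Two chosen integers sum to 39 exactly when both halves of some pair {x, 39−x} with 11 ≤ x ≤ 39−x ≤ 28 are chosen — 9 such pairs.
The remaining 8 elements (those with no distinct partner in range) can never complete a 39-sum, so the worst case takes all of them and one from each pair: 8 + 9 = 17.
The 18th integer has to be the second member of some pair, so 17 + 1 = 18.

18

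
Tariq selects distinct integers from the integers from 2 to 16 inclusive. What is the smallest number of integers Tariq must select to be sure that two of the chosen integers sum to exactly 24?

12

A set avoiding the sum 24 can contain at most one of each pair {x, 24−x}, plus the 7 elements whose complement lies outside the range or equal to its own complement.
The integers 2, …, 12 (11 of them) are such a set: any two sum to at least 2+3 = 5 and at most 11+12 = 23 < 24.
Any 12th integer completes one of the 4 pairs, so 12 choices force a sum of 24.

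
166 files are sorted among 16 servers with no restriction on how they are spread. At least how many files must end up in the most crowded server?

The 16 servers are the holes and the 166 files are the pigeons.
If every server held at most 10 files, the total would be at most 16 × 10 = 160, which is less than 166.
So some server holds at least ⌈166/16⌉ = 11 files.

11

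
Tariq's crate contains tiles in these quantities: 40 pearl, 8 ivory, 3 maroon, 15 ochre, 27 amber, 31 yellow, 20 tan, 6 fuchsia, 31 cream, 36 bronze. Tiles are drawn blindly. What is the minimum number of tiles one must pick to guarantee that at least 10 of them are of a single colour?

81

Pigeonhole: put each drawn tile into a box by colour. The largest draw with every box below 10 takes min(count, 9) from each colour; colours with fewer than 9 contribute all they have.
Σ min(cᵢ, 9) = 9 + 8 + 3 + 9 + 9 + 9 + 9 + 6 + 9 + 9 = 80.
Draw number 80 + 1 = 81 must push one box to 10.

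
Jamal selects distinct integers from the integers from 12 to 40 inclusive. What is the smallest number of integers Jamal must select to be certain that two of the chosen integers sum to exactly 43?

Two chosen integers sum to 43 exactly when both halves of some pair {x, 43−x} with 12 ≤ x ≤ 43−x ≤ 31 are chosen — 10 such pairs.
The remaining 9 elements (those with no distinct partner in range) can never complete a 43-sum, so the worst case takes all of them and one from each pair: 9 + 10 = 19.
By the pigeonhole principle, the 20th integer has to be the second member of some pair, so 19 + 1 = 20.

20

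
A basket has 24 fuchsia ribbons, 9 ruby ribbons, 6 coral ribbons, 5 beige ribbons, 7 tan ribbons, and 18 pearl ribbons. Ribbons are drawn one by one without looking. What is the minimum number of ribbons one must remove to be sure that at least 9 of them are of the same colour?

43

Put each drawn ribbon into a box by colour. The largest draw with every box below 9 takes min(count, 8) from each colour; colours with fewer than 8 contribute all they have.
Σ min(cᵢ, 8) = 8 + 8 + 6 + 5 + 7 + 8 = 42.
Draw number 42 + 1 = 43 must push one box to 9.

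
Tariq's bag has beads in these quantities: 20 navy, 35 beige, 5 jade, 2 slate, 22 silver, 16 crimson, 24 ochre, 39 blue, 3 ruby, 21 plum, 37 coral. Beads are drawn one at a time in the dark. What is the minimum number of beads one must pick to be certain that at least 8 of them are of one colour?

Put each drawn bead into a box by colour. The largest draw with every box below 8 takes min(count, 7) from each colour; colours with fewer than 7 contribute all they have.
Σ min(cᵢ, 7) = 7 + 7 + 5 + 2 + 7 + 7 + 7 + 7 + 3 + 7 + 7 = 66.
Draw number 66 + 1 = 67 must push one box to 8.

67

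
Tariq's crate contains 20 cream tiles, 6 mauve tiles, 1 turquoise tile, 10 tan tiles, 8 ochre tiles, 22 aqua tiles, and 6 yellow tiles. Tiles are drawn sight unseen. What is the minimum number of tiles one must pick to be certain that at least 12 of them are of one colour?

54

By the pigeonhole principle, the 7 colours are the holes; the tiles drawn are the pigeons.
To avoid 12 of any one colour, the worst case takes at most 11 of each colour, or every tile of a colour that has fewer than 11.
That gives 11 + 6 + 1 + 10 + 8 + 11 + 6 = 53 tiles with no colour reaching 12.
The next tile forces some colour to 12, so 53 + 1 = 54.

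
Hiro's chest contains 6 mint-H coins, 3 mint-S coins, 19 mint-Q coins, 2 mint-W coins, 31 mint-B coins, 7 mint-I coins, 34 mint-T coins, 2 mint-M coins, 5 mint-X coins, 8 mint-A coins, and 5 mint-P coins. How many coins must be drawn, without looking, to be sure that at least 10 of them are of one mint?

66

An adversary could hand out at most 9 coins per mint (8 mints run out sooner): 6 + 3 + 9 + 2 + 9 + 7 + 9 + 2 + 5 + 8 + 5 = 65 coins and still no mint has 10.
By pigeonhole, one more coin lands in a mint already at 9, so 66 draws are enough and 65 are not.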